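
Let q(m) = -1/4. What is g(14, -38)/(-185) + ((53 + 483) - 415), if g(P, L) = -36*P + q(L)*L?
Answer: 45759/370 ≈ 123.67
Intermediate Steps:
q(m) = -¼ (q(m) = -1*¼ = -¼)
g(P, L) = -36*P - L/4
g(14, -38)/(-185) + ((53 + 483) - 415) = (-36*14 - ¼*(-38))/(-185) + ((53 + 483) - 415) = (-504 + 19/2)*(-1/185) + (536 - 415) = -989/2*(-1/185) + 121 = 989/370 + 121 = 45759/370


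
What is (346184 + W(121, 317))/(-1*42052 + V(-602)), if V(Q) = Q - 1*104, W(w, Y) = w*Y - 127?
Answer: -192207/21379 ≈ -8.9905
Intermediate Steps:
W(w, Y) = -127 + Y*w (W(w, Y) = Y*w - 127 = -127 + Y*w)
V(Q) = -104 + Q (V(Q) = Q - 104 = -104 + Q)
(346184 + W(121, 317))/(-1*42052 + V(-602)) = (346184 + (-127 + 317*121))/(-1*42052 + (-104 - 602)) = (346184 + (-127 + 38357))/(-42052 - 706) = (346184 + 38230)/(-42758) = 384414*(-1/42758) = -192207/21379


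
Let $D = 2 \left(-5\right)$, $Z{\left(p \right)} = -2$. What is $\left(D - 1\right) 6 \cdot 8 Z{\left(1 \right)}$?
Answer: $1056$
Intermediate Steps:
$D = -10$
$\left(D - 1\right) 6 \cdot 8 Z{\left(1 \right)} = \left(-10 - 1\right) 6 \cdot 8 \left(-2\right) = \left(-11\right) 6 \cdot 8 \left(-2\right) = \left(-66\right) 8 \left(-2\right) = \left(-528\right) \left(-2\right) = 1056$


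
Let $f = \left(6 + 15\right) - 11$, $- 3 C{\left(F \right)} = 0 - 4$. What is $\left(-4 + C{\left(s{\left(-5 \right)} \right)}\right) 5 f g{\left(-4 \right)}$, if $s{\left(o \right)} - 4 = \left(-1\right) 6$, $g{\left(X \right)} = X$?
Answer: $\frac{1600}{3} \approx 533.33$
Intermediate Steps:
$s{\left(o \right)} = -2$ ($s{\left(o \right)} = 4 - 6 = -2$)
$C{\left(F \right)} = \frac{4}{3}$ ($C{\left(F \right)} = - \frac{0 - 4}{3} = \left(- \frac{1}{3}\right) \left(-4\right) = \frac{4}{3}$)
$f = 10$ ($f = 21 - 11 = 10$)
$\left(-4 + C{\left(s{\left(-5 \right)} \right)}\right) 5 f g{\left(-4 \right)} = \left(-4 + \frac{4}{3}\right) 5 \cdot 10 \left(-4\right) = \left(- \frac{8}{3}\right) 5 \cdot 10 \left(-4\right) = \left(- \frac{40}{3}\right) 10 \left(-4\right) = \left(- \frac{400}{3}\right) \left(-4\right) = \frac{1600}{3}$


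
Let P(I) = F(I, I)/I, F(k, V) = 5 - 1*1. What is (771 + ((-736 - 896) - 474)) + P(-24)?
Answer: -8011/6 ≈ -1335.2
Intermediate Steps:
F(k, V) = 4 (F(k, V) = 5 - 1 = 4)
P(I) = 4/I
(771 + ((-736 - 896) - 474)) + P(-24) = (771 + ((-736 - 896) - 474)) + 4/(-24) = (771 + (-1632 - 474)) + 4*(-1/24) = (771 - 2106) - 1/6 = -1335 - 1/6 = -8011/6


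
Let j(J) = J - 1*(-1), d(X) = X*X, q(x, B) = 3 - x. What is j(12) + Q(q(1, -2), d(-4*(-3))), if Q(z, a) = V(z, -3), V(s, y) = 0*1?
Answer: 13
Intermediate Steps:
d(X) = X**2
V(s, y) = 0
Q(z, a) = 0
j(J) = 1 + J (j(J) = J + 1 = 1 + J)
j(12) + Q(q(1, -2), d(-4*(-3))) = (1 + 12) + 0 = 13 + 0 = 13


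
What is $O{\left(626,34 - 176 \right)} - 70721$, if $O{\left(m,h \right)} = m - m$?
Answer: $-70721$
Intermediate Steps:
$O{\left(m,h \right)} = 0$
$O{\left(626,34 - 176 \right)} - 70721 = 0 - 70721 = -70721$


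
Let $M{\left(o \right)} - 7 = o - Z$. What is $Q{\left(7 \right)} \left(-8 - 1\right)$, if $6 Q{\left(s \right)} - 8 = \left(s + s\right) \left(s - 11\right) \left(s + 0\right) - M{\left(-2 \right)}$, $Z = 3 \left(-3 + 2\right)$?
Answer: $588$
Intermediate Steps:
$Z = -3$ ($Z = 3 \left(-1\right) = -3$)
$M{\left(o \right)} = 10 + o$ ($M{\left(o \right)} = 7 + \left(o - -3\right) = 7 + \left(o + 3\right) = 7 + \left(3 + o\right) = 10 + o$)
$Q{\left(s \right)} = \frac{s^{2} \left(-11 + s\right)}{3}$ ($Q{\left(s \right)} = \frac{4}{3} + \frac{\left(s + s\right) \left(s - 11\right) \left(s + 0\right) - \left(10 - 2\right)}{6} = \frac{4}{3} + \frac{2 s \left(-11 + s\right) s - 8}{6} = \frac{4}{3} + \frac{2 s^{2} \left(-11 + s\right) - 8}{6} = \frac{4}{3} + \frac{-8 + 2 s^{2} \left(-11 + s\right)}{6} = \frac{4}{3} + \left(- \frac{4}{3} + \frac{s^{2} \left(-11 + s\right)}{3}\right) = \frac{s^{2} \left(-11 + s\right)}{3}$)
$Q{\left(7 \right)} \left(-8 - 1\right) = \frac{7^{2} \left(-11 + 7\right)}{3} \left(-8 - 1\right) = \frac{1}{3} \cdot 49 \left(-4\right) \left(-9\right) = \left(- \frac{196}{3}\right) \left(-9\right) = 588$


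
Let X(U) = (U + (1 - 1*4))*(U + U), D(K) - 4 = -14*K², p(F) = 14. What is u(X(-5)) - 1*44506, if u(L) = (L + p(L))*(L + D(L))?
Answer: -8459010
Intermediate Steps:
D(K) = 4 - 14*K²
X(U) = 2*U*(-3 + U) (X(U) = (U + (1 - 4))*(2*U) = (U - 3)*(2*U) = (-3 + U)*(2*U) = 2*U*(-3 + U))
u(L) = (14 + L)*(4 + L - 14*L²) (u(L) = (L + 14)*(L + (4 - 14*L²)) = (14 + L)*(4 + L - 14*L²))
u(X(-5)) - 1*44506 = (56 - 195*100*(-3 - 5)² - 14*(-1000*(-3 - 5)³) + 18*(2*(-5)*(-3 - 5))) - 1*44506 = (56 - 195*(2*(-5)*(-8))² - 14*(2*(-5)*(-8))³ + 18*(2*(-5)*(-8))) - 44506 = (56 - 195*80² - 14*80³ + 18*80) - 44506 = (56 - 195*6400 - 14*512000 + 1440) - 44506 = (56 - 1248000 - 7168000 + 1440) - 44506 = -8414504 - 44506 = -8459010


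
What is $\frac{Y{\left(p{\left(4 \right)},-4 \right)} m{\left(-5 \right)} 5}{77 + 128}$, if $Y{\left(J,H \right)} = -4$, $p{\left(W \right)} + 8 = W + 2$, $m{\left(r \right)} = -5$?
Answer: $\frac{20}{41} \approx 0.4878$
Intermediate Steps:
$p{\left(W \right)} = -6 + W$ ($p{\left(W \right)} = -8 + \left(W + 2\right) = -8 + \left(2 + W\right) = -6 + W$)
$\frac{Y{\left(p{\left(4 \right)},-4 \right)} m{\left(-5 \right)} 5}{77 + 128} = \frac{\left(-4\right) \left(-5\right) 5}{77 + 128} = \frac{20 \cdot 5}{205} = 100 \cdot \frac{1}{205} = \frac{20}{41}$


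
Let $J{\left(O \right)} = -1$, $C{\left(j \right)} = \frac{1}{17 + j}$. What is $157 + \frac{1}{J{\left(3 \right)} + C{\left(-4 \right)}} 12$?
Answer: $144$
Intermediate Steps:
$157 + \frac{1}{J{\left(3 \right)} + C{\left(-4 \right)}} 12 = 157 + \frac{1}{-1 + \frac{1}{17 - 4}} \cdot 12 = 157 + \frac{1}{-1 + \frac{1}{13}} \cdot 12 = 157 + \frac{1}{- \frac{12}{13}} \cdot 12 = 157 - 13 = 144$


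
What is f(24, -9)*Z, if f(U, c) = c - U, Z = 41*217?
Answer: -293601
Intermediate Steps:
Z = 8897
f(24, -9)*Z = (-9 - 1*24)*8897 = (-9 - 24)*8897 = -33*8897 = -293601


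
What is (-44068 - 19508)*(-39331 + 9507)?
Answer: 1896090624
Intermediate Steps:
(-44068 - 19508)*(-39331 + 9507) = -63576*(-29824) = 1896090624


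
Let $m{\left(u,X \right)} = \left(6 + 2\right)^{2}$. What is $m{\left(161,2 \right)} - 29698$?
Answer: $-29634$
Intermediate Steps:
$m{\left(u,X \right)} = 64$ ($m{\left(u,X \right)} = 8^{2} = 64$)
$m{\left(161,2 \right)} - 29698 = 64 - 29698 = -29634$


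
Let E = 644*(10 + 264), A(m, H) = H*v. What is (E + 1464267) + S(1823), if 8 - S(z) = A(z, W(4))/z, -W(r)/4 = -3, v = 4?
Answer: 2991052565/1823 ≈ 1.6407e+6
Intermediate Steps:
W(r) = 12 (W(r) = -4*(-3) = 12)
A(m, H) = 4*H (A(m, H) = H*4 = 4*H)
E = 176456 (E = 644*274 = 176456)
S(z) = 8 - 48/z (S(z) = 8 - 4*12/z = 8 - 48/z)
(E + 1464267) + S(1823) = (176456 + 1464267) + (8 - 48/1823) = 1640723 + (8 - 48*1/1823) = 1640723 + (8 - 48/1823) = 1640723 + 14536/1823 = 2991052565/1823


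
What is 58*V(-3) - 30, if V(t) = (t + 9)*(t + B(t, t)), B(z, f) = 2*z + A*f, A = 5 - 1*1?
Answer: -7338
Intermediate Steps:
A = 4 (A = 5 - 1 = 4)
B(z, f) = 2*z + 4*f
V(t) = 7*t*(9 + t) (V(t) = (t + 9)*(t + (2*t + 4*t)) = (9 + t)*(t + 6*t) = (9 + t)*(7*t) = 7*t*(9 + t))
58*V(-3) - 30 = 58*(7*(-3)*(9 - 3)) - 30 = 58*(7*(-3)*6) - 30 = 58*(-126) - 30 = -7308 - 30 = -7338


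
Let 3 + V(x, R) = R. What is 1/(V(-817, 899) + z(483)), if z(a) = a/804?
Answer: 268/240289 ≈ 0.0011153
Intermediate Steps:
V(x, R) = -3 + R
z(a) = a/804 (z(a) = a*(1/804) = a/804)
1/(V(-817, 899) + z(483)) = 1/((-3 + 899) + (1/804)*483) = 1/(896 + 161/268) = 1/(240289/268) = 268/240289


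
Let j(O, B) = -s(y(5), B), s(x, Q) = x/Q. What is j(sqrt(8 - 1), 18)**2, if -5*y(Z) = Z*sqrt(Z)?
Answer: 5/324 ≈ 0.015432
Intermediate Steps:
y(Z) = -Z**(3/2)/5 (y(Z) = -Z*sqrt(Z)/5 = -Z**(3/2)/5)
j(O, B) = sqrt(5)/B (j(O, B) = -(-sqrt(5))/B = -(-1)*sqrt(5)/B = sqrt(5)/B)
j(sqrt(8 - 1), 18)**2 = (sqrt(5)/18)**2 = 5/324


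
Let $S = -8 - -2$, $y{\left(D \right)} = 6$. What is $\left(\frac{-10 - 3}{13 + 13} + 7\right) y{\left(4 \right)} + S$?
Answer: $33$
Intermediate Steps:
$S = -6$ ($S = -8 + 2 = -6$)
$\left(\frac{-10 - 3}{13 + 13} + 7\right) y{\left(4 \right)} + S = \left(\frac{-10 - 3}{13 + 13} + 7\right) 6 - 6 = \left(- \frac{13}{26} + 7\right) 6 - 6 = \left(\left(-13\right) \frac{1}{26} + 7\right) 6 - 6 = \left(- \frac{1}{2} + 7\right) 6 - 6 = \frac{13}{2} \cdot 6 - 6 = 39 - 6 = 33$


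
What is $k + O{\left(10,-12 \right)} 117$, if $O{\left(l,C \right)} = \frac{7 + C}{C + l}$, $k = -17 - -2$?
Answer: $\frac{555}{2} \approx 277.5$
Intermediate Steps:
$k = -15$ ($k = -17 + 2 = -15$)
$O{\left(l,C \right)} = \frac{7 + C}{C + l}$
$k + O{\left(10,-12 \right)} 117 = -15 + \frac{7 - 12}{-12 + 10} \cdot 117 = -15 + \frac{1}{-2} \left(-5\right) 117 = -15 + \left(- \frac{1}{2}\right) \left(-5\right) 117 = -15 + \frac{5}{2} \cdot 117 = -15 + \frac{585}{2} = \frac{555}{2}$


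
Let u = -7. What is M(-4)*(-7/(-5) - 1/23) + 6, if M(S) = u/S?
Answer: 963/115 ≈ 8.3739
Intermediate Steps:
M(S) = -7/S
M(-4)*(-7/(-5) - 1/23) + 6 = (-7/(-4))*(-7/(-5) - 1/23) + 6 = (-7*(-1/4))*(-7*(-1/5) - 1*1/23) + 6 = 7*(7/5 - 1/23)/4 + 6 = (7/4)*(156/115) + 6 = 273/115 + 6 = 963/115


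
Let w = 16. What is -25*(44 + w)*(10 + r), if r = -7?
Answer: -4500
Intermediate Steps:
-25*(44 + w)*(10 + r) = -25*(44 + 16)*(10 - 7) = -1500*3 = -25*180 = -4500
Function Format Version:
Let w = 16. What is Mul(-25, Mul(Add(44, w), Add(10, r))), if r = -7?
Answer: -4500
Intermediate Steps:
Mul(-25, Mul(Add(44, w), Add(10, r))) = Mul(-25, Mul(Add(44, 16), Add(10, -7))) = Mul(-25, Mul(60, 3)) = Mul(-25, 180) = -4500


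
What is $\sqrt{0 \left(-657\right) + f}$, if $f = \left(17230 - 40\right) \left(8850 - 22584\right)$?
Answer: $18 i \sqrt{728665} \approx 15365.0 i$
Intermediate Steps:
$f = -236087460$ ($f = 17190 \left(-13734\right) = -236087460$)
$\sqrt{0 \left(-657\right) + f} = \sqrt{0 \left(-657\right) - 236087460} = \sqrt{0 - 236087460} = \sqrt{-236087460} = 18 i \sqrt{728665}$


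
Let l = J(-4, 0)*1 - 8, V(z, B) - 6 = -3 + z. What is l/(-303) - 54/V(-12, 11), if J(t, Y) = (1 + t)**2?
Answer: 1817/303 ≈ 5.9967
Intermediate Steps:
V(z, B) = 3 + z (V(z, B) = 6 + (-3 + z) = 3 + z)
l = 1 (l = (1 - 4)**2*1 - 8 = (-3)**2*1 - 8 = 9*1 - 8 = 9 - 8 = 1)
l/(-303) - 54/V(-12, 11) = 1/(-303) - 54/(3 - 12) = 1*(-1/303) - 54/(-9) = -1/303 - 54*(-1/9) = -1/303 + 6 = 1817/303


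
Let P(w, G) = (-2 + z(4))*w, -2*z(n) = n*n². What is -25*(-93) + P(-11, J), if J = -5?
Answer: 2699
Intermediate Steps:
z(n) = -n³/2 (z(n) = -n*n²/2 = -n³/2)
P(w, G) = -34*w (P(w, G) = (-2 - ½*4³)*w = (-2 - ½*64)*w = (-2 - 32)*w = -34*w)
-25*(-93) + P(-11, J) = -25*(-93) - 34*(-11) = 2325 + 374 = 2699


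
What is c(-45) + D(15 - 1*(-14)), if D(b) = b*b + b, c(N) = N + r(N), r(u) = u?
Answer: 780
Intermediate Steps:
c(N) = 2*N (c(N) = N + N = 2*N)
D(b) = b + b**2 (D(b) = b**2 + b = b + b**2)
c(-45) + D(15 - 1*(-14)) = 2*(-45) + (15 - 1*(-14))*(1 + (15 - 1*(-14))) = -90 + (15 + 14)*(1 + (15 + 14)) = -90 + 29*(1 + 29) = -90 + 29*30 = -90 + 870 = 780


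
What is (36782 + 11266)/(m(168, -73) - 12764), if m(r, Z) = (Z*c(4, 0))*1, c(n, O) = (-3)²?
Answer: -48048/13421 ≈ -3.5801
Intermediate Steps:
c(n, O) = 9
m(r, Z) = 9*Z (m(r, Z) = (Z*9)*1 = (9*Z)*1 = 9*Z)
(36782 + 11266)/(m(168, -73) - 12764) = (36782 + 11266)/(9*(-73) - 12764) = 48048/(-657 - 12764) = 48048/(-13421) = 48048*(-1/13421) = -48048/13421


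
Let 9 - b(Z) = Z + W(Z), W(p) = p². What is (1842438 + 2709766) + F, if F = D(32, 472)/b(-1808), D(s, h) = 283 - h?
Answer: 2124609203111/466721 ≈ 4.5522e+6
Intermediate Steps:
b(Z) = 9 - Z - Z² (b(Z) = 9 - (Z + Z²) = 9 + (-Z - Z²) = 9 - Z - Z²)
F = 27/466721 (F = (283 - 1*472)/(9 - 1*(-1808) - 1*(-1808)²) = (283 - 472)/(9 + 1808 - 1*3268864) = -189/(9 + 1808 - 3268864) = -189/(-3267047) = -189*(-1/3267047) = 27/466721 ≈ 5.7850e-5)
(1842438 + 2709766) + F = (1842438 + 2709766) + 27/466721 = 4552204 + 27/466721 = 2124609203111/466721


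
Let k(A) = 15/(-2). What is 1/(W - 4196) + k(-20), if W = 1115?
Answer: -46217/6162 ≈ -7.5003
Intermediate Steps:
k(A) = -15/2 (k(A) = 15*(-½) = -15/2)
1/(W - 4196) + k(-20) = 1/(1115 - 4196) - 15/2 = 1/(-3081) - 15/2 = -1/3081 - 15/2 = -46217/6162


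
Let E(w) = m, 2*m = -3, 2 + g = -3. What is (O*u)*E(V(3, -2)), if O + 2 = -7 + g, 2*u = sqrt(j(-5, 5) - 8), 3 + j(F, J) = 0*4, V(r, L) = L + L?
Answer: 21*I*sqrt(11)/2 ≈ 34.825*I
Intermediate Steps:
V(r, L) = 2*L
g = -5 (g = -2 - 3 = -5)
m = -3/2 (m = (1/2)*(-3) = -3/2 ≈ -1.5000)
j(F, J) = -3 (j(F, J) = -3 + 0*4 = -3 + 0 = -3)
E(w) = -3/2
u = I*sqrt(11)/2 (u = sqrt(-3 - 8)/2 = sqrt(-11)/2 = (I*sqrt(11))/2 = I*sqrt(11)/2 ≈ 1.6583*I)
O = -14 (O = -2 + (-7 - 5) = -2 - 12 = -14)
(O*u)*E(V(3, -2)) = -7*I*sqrt(11)*(-3/2) = 21*I*sqrt(11)/2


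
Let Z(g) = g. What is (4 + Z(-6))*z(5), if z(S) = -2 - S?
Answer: 14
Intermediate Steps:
(4 + Z(-6))*z(5) = (4 - 6)*(-2 - 1*5) = -2*(-2 - 5) = -2*(-7) = 14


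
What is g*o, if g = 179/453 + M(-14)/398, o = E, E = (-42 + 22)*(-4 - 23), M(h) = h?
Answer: 5841000/30049 ≈ 194.38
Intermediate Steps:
E = 540 (E = -20*(-27) = 540)
o = 540
g = 32450/90147 (g = 179/453 - 14/398 = 179*(1/453) - 14*1/398 = 179/453 - 7/199 = 32450/90147 ≈ 0.35997)
g*o = (32450/90147)*540 = 5841000/30049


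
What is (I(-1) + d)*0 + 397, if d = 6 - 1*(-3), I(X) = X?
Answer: 397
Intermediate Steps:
d = 9 (d = 6 + 3 = 9)
(I(-1) + d)*0 + 397 = (-1 + 9)*0 + 397 = 8*0 + 397 = 0 + 397 = 397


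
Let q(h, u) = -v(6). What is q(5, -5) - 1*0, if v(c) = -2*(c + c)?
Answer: 24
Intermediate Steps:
v(c) = -4*c
q(h, u) = 24 (q(h, u) = -(-4)*6 = -1*(-24) = 24)
q(5, -5) - 1*0 = 24 - 1*0 = 24 + 0 = 24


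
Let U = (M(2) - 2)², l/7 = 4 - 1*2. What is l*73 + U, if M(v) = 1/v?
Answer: 4097/4 ≈ 1024.3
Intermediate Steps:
l = 14 (l = 7*(4 - 1*2) = 7*(4 - 2) = 7*2 = 14)
U = 9/4 (U = (1/2 - 2)² = (½ - 2)² = (-3/2)² = 9/4 ≈ 2.2500)
l*73 + U = 14*73 + 9/4 = 1022 + 9/4 = 4097/4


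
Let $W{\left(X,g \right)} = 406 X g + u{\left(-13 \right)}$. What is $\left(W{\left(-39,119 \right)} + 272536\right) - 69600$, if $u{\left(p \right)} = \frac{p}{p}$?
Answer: $-1681309$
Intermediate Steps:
$u{\left(p \right)} = 1$
$W{\left(X,g \right)} = 1 + 406 X g$ ($W{\left(X,g \right)} = 406 X g + 1 = 1 + 406 X g$)
$\left(W{\left(-39,119 \right)} + 272536\right) - 69600 = \left(\left(1 + 406 \left(-39\right) 119\right) + 272536\right) - 69600 = \left(\left(1 - 1884246\right) + 272536\right) - 69600 = \left(-1884245 + 272536\right) - 69600 = -1611709 - 69600 = -1681309$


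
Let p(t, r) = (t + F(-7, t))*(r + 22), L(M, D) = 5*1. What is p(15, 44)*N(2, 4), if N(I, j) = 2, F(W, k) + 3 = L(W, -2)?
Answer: 2244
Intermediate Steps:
L(M, D) = 5
F(W, k) = 2 (F(W, k) = -3 + 5 = 2)
p(t, r) = (2 + t)*(22 + r) (p(t, r) = (t + 2)*(r + 22) = (2 + t)*(22 + r))
p(15, 44)*N(2, 4) = (44 + 2*44 + 22*15 + 44*15)*2 = (44 + 88 + 330 + 660)*2 = 1122*2 = 2244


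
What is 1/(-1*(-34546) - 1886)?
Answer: 1/32660 ≈ 3.0619e-5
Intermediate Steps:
1/(-1*(-34546) - 1886) = 1/(34546 - 1886) = 1/32660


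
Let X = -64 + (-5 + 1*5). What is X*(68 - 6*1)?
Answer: -3968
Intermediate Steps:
X = -64 (X = -64 + (-5 + 5) = -64 + 0 = -64)
X*(68 - 6*1) = -64*(68 - 6*1) = -64*(68 - 6) = -64*62 = -3968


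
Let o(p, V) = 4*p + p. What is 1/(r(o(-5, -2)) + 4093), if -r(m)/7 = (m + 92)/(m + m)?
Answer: 50/205119 ≈ 0.00024376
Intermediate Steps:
o(p, V) = 5*p
r(m) = -7*(92 + m)/(2*m) (r(m) = -7*(m + 92)/(m + m) = -7*(92 + m)/(2*m))
1/(r(o(-5, -2)) + 4093) = 1/((-7/2 - 322/(5*(-5))) + 4093) = 1/((-7/2 - 322/(-25)) + 4093) = 1/((-7/2 - 322*(-1/25)) + 4093) = 1/((-7/2 + 322/25) + 4093) = 1/(469/50 + 4093) = 1/(205119/50) = 50/205119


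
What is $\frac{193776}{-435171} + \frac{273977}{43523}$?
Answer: $\frac{3357367643}{573937801} \approx 5.8497$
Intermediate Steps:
$\frac{193776}{-435171} + \frac{273977}{43523} = 193776 \left(- \frac{1}{435171}\right) + 273977 \cdot \frac{1}{43523} = - \frac{5872}{13187} + \frac{273977}{43523} = \frac{3357367643}{573937801}$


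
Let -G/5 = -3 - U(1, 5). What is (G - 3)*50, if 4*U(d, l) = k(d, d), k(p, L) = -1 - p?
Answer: 475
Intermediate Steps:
U(d, l) = -¼ - d/4 (U(d, l) = (-1 - d)/4 = -¼ - d/4)
G = 25/2 (G = -5*(-3 - (-¼ - ¼*1)) = -5*(-3 - (-¼ - ¼)) = -5*(-3 - 1*(-½)) = -5*(-3 + ½) = -5*(-5/2) = 25/2 ≈ 12.500)
(G - 3)*50 = (25/2 - 3)*50 = (19/2)*50 = 475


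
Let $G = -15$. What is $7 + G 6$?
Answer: $-83$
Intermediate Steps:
$7 + G 6 = 7 - 90 = -83$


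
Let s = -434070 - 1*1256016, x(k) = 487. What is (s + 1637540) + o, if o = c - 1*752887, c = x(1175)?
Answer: -804946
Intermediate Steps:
c = 487
s = -1690086 (s = -434070 - 1256016 = -1690086)
o = -752400 (o = 487 - 1*752887 = 487 - 752887 = -752400)
(s + 1637540) + o = (-1690086 + 1637540) - 752400 = -52546 - 752400 = -804946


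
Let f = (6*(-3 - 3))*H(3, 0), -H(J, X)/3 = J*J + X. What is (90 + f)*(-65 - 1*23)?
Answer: -93456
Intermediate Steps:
H(J, X) = -3*X - 3*J² (H(J, X) = -3*(J*J + X) = -3*(J² + X) = -3*(X + J²) = -3*X - 3*J²)
f = 972 (f = (6*(-3 - 3))*(-3*0 - 3*3²) = (6*(-6))*(0 - 3*9) = -36*(0 - 27) = -36*(-27) = 972)
(90 + f)*(-65 - 1*23) = (90 + 972)*(-65 - 1*23) = 1062*(-65 - 23) = 1062*(-88) = -93456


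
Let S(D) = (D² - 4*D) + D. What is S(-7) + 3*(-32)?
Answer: -26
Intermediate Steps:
S(D) = D² - 3*D
S(-7) + 3*(-32) = -7*(-3 - 7) + 3*(-32) = -7*(-10) - 96 = 70 - 96 = -26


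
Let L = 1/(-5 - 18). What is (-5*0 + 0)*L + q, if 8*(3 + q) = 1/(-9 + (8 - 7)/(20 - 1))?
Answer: -4099/1360 ≈ -3.0140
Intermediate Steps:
q = -4099/1360 (q = -3 + 1/(8*(-9 + (8 - 7)/(20 - 1))) = -3 + 1/(8*(-9 + 1/19)) = -3 + 1/(8*(-170/19)) = -3 + (1/8)*(-19/170) = -3 - 19/1360 = -4099/1360 ≈ -3.0140)
L = -1/23 (L = 1/(-23) = -1/23 ≈ -0.043478)
(-5*0 + 0)*L + q = (-5*0 + 0)*(-1/23) - 4099/1360 = (0 + 0)*(-1/23) - 4099/1360 = 0*(-1/23) - 4099/1360 = 0 - 4099/1360 = -4099/1360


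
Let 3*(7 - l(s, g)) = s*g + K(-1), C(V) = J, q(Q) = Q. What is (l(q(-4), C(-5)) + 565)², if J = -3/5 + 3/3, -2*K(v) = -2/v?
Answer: 73839649/225 ≈ 3.2818e+5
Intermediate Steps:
K(v) = 1/v (K(v) = -(-1)/v = 1/v)
J = ⅖ (J = -3*⅕ + 3*(⅓) = -⅗ + 1 = ⅖ ≈ 0.40000)
C(V) = ⅖
l(s, g) = 22/3 - g*s/3 (l(s, g) = 7 - (s*g + 1/(-1))/3 = 7 - (g*s - 1)/3 = 7 - (-1 + g*s)/3 = 7 + (⅓ - g*s/3) = 22/3 - g*s/3)
(l(q(-4), C(-5)) + 565)² = ((22/3 - ⅓*⅖*(-4)) + 565)² = ((22/3 + 8/15) + 565)² = (118/15 + 565)² = (8593/15)² = 73839649/225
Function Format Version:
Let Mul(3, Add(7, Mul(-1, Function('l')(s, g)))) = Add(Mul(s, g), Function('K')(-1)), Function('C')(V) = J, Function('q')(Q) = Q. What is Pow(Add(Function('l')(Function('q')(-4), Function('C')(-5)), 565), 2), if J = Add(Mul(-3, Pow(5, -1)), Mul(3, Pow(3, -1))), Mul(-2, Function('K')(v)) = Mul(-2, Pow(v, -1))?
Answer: Rational(73839649, 225) ≈ 3.2818e+5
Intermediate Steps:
Function('K')(v) = Pow(v, -1) (Function('K')(v) = Mul(Rational(-1, 2), Mul(-2, Pow(v, -1))) = Pow(v, -1))
J = Rational(2, 5) (J = Add(Mul(-3, Rational(1, 5)), Mul(3, Rational(1, 3))) = Add(Rational(-3, 5), 1) = Rational(2, 5) ≈ 0.40000)
Function('C')(V) = Rational(2, 5)
Function('l')(s, g) = Add(Rational(22, 3), Mul(Rational(-1, 3), g, s)) (Function('l')(s, g) = Add(7, Mul(Rational(-1, 3), Add(Mul(s, g), Pow(-1, -1)))) = Add(7, Mul(Rational(-1, 3), Add(Mul(g, s), -1))) = Add(7, Mul(Rational(-1, 3), Add(-1, Mul(g, s)))) = Add(7, Add(Rational(1, 3), Mul(Rational(-1, 3), g, s))) = Add(Rational(22, 3), Mul(Rational(-1, 3), g, s)))
Pow(Add(Function('l')(Function('q')(-4), Function('C')(-5)), 565), 2) = Pow(Add(Add(Rational(22, 3), Mul(Rational(-1, 3), Rational(2, 5), -4)), 565), 2) = Pow(Add(Add(Rational(22, 3), Rational(8, 15)), 565), 2) = Pow(Add(Rational(118, 15), 565), 2) = Pow(Rational(8593, 15), 2) = Rational(73839649, 225)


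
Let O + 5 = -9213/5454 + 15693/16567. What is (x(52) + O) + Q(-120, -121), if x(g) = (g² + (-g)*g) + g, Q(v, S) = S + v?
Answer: -5865395747/30118806 ≈ -194.74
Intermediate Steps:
O = -172941413/30118806 (O = -5 + (-9213/5454 + 15693/16567) = -5 + (-9213*1/5454 + 15693*(1/16567)) = -5 + (-3071/1818 + 15693/16567) = -5 - 22347383/30118806 = -172941413/30118806 ≈ -5.7420)
x(g) = g (x(g) = (g² - g²) + g = 0 + g = g)
(x(52) + O) + Q(-120, -121) = (52 - 172941413/30118806) + (-121 - 120) = 1393236499/30118806 - 241 = -5865395747/30118806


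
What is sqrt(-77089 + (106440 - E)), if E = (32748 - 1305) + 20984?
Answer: 6*I*sqrt(641) ≈ 151.91*I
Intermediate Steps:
E = 52427 (E = 31443 + 20984 = 52427)
sqrt(-77089 + (106440 - E)) = sqrt(-77089 + (106440 - 1*52427)) = sqrt(-77089 + (106440 - 52427)) = sqrt(-77089 + 54013) = sqrt(-23076) = 6*I*sqrt(641)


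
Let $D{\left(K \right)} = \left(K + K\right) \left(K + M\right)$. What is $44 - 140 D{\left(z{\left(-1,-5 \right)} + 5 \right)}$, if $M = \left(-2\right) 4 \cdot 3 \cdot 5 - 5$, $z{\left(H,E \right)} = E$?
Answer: $44$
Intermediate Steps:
$M = -125$ ($M = \left(-8\right) 3 \cdot 5 - 5 = \left(-24\right) 5 - 5 = -120 - 5 = -125$)
$D{\left(K \right)} = 2 K \left(-125 + K\right)$ ($D{\left(K \right)} = \left(K + K\right) \left(K - 125\right) = 2 K \left(-125 + K\right)$)
$44 - 140 D{\left(z{\left(-1,-5 \right)} + 5 \right)} = 44 - 140 \cdot 2 \left(-5 + 5\right) \left(-125 + \left(-5 + 5\right)\right) = 44 - 140 \cdot 2 \cdot 0 \left(-125 + 0\right) = 44 - 140 \cdot 2 \cdot 0 \left(-125\right) = 44 - 0 = 44 + 0 = 44$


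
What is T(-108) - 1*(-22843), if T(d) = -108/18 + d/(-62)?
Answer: 708001/31 ≈ 22839.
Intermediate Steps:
T(d) = -6 - d/62 (T(d) = -108*1/18 + d*(-1/62) = -6 - d/62)
T(-108) - 1*(-22843) = (-6 - 1/62*(-108)) - 1*(-22843) = (-6 + 54/31) + 22843 = -132/31 + 22843 = 708001/31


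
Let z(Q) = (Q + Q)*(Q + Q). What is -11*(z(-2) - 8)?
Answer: -88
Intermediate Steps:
z(Q) = 4*Q**2 (z(Q) = (2*Q)*(2*Q) = 4*Q**2)
-11*(z(-2) - 8) = -11*(4*(-2)**2 - 8) = -11*(4*4 - 8) = -11*(16 - 8) = -11*8 = -88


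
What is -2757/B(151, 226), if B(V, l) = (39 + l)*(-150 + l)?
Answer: -2757/20140 ≈ -0.13689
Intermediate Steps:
B(V, l) = (-150 + l)*(39 + l)
-2757/B(151, 226) = -2757/(-5850 + 226² - 111*226) = -2757/(-5850 + 51076 - 25086) = -2757/20140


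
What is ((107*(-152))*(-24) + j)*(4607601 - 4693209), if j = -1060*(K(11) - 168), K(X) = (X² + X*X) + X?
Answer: -25702603488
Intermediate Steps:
K(X) = X + 2*X² (K(X) = (X² + X²) + X = 2*X² + X = X + 2*X²)
j = -90100 (j = -1060*(11*(1 + 2*11) - 168) = -1060*(11*(1 + 22) - 168) = -1060*(11*23 - 168) = -1060*(253 - 168) = -1060*85 = -90100)
((107*(-152))*(-24) + j)*(4607601 - 4693209) = ((107*(-152))*(-24) - 90100)*(4607601 - 4693209) = (-16264*(-24) - 90100)*(-85608) = (390336 - 90100)*(-85608) = 300236*(-85608) = -25702603488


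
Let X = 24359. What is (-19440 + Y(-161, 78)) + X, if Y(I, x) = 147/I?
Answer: 113116/23 ≈ 4918.1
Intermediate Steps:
(-19440 + Y(-161, 78)) + X = (-19440 + 147/(-161)) + 24359 = (-19440 + 147*(-1/161)) + 24359 = (-19440 - 21/23) + 24359 = -447141/23 + 24359 = 113116/23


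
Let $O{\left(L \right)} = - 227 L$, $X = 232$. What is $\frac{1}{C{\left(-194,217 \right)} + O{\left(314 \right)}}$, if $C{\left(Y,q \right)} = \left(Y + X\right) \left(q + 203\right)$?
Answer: $- \frac{1}{55318} \approx -1.8077 \cdot 10^{-5}$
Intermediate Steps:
$C{\left(Y,q \right)} = \left(203 + q\right) \left(232 + Y\right)$ ($C{\left(Y,q \right)} = \left(Y + 232\right) \left(q + 203\right) = \left(232 + Y\right) \left(203 + q\right) = \left(203 + q\right) \left(232 + Y\right)$)
$\frac{1}{C{\left(-194,217 \right)} + O{\left(314 \right)}} = \frac{1}{\left(47096 + 203 \left(-194\right) + 232 \cdot 217 - 42098\right) - 71278} = \frac{1}{\left(47096 - 39382 + 50344 - 42098\right) - 71278} = \frac{1}{15960 - 71278} = \frac{1}{-55318} = - \frac{1}{55318}$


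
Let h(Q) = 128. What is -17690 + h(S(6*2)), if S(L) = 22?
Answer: -17562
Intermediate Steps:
-17690 + h(S(6*2)) = -17690 + 128 = -17562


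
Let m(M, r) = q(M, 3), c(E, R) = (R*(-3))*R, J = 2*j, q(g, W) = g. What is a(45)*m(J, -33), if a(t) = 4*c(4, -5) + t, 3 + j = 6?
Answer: -1530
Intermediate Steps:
j = 3 (j = -3 + 6 = 3)
J = 6 (J = 2*3 = 6)
c(E, R) = -3*R² (c(E, R) = (-3*R)*R = -3*R²)
a(t) = -300 + t (a(t) = 4*(-3*(-5)²) + t = 4*(-3*25) + t = 4*(-75) + t = -300 + t)
m(M, r) = M
a(45)*m(J, -33) = (-300 + 45)*6 = -255*6 = -1530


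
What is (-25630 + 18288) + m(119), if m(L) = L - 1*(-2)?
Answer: -7221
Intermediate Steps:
m(L) = 2 + L (m(L) = L + 2 = 2 + L)
(-25630 + 18288) + m(119) = (-25630 + 18288) + (2 + 119) = -7342 + 121 = -7221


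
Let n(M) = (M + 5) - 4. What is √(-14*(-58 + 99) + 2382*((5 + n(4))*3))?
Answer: 23*√134 ≈ 266.24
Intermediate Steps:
n(M) = 1 + M (n(M) = (5 + M) - 4 = 1 + M)
√(-14*(-58 + 99) + 2382*((5 + n(4))*3)) = √(-14*(-58 + 99) + 2382*((5 + (1 + 4))*3)) = √(-14*41 + 2382*((5 + 5)*3)) = √(-574 + 2382*(10*3)) = √(-574 + 2382*30) = √(-574 + 71460) = √70886 = 23*√134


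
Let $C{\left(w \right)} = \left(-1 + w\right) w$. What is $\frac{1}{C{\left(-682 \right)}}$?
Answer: $\frac{1}{465806} \approx 2.1468 \cdot 10^{-6}$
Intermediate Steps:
$C{\left(w \right)} = w \left(-1 + w\right)$
$\frac{1}{C{\left(-682 \right)}} = \frac{1}{\left(-682\right) \left(-1 - 682\right)} = \frac{1}{\left(-682\right) \left(-683\right)} = \frac{1}{465806}$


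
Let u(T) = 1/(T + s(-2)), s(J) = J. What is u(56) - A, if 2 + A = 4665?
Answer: -251801/54 ≈ -4663.0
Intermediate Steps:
A = 4663 (A = -2 + 4665 = 4663)
u(T) = 1/(-2 + T) (u(T) = 1/(T - 2) = 1/(-2 + T))
u(56) - A = 1/(-2 + 56) - 1*4663 = 1/54 - 4663 = -251801/54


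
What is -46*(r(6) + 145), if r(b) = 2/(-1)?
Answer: -6578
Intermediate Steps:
r(b) = -2 (r(b) = 2*(-1) = -2)
-46*(r(6) + 145) = -46*(-2 + 145) = -46*143 = -6578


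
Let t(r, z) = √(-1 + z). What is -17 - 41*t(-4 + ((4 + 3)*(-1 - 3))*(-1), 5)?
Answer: -99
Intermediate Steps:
-17 - 41*t(-4 + ((4 + 3)*(-1 - 3))*(-1), 5) = -17 - 41*√(-1 + 5) = -17 - 41*√4 = -17 - 41*2 = -17 - 82 = -99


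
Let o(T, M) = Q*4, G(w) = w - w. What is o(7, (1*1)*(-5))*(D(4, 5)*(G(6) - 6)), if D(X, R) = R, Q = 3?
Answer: -360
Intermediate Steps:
G(w) = 0
o(T, M) = 12 (o(T, M) = 3*4 = 12)
o(7, (1*1)*(-5))*(D(4, 5)*(G(6) - 6)) = 12*(5*(0 - 6)) = 12*(5*(-6)) = 12*(-30) = -360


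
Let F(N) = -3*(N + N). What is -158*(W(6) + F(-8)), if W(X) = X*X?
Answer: -13272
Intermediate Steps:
W(X) = X²
F(N) = -6*N
-158*(W(6) + F(-8)) = -158*(6² - 6*(-8)) = -158*(36 + 48) = -158*84 = -13272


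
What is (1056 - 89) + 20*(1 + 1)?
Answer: 1007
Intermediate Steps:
(1056 - 89) + 20*(1 + 1) = 967 + 20*2 = 967 + 40 = 1007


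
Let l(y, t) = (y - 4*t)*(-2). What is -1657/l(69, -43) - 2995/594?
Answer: -114833/71577 ≈ -1.6043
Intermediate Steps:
l(y, t) = -2*y + 8*t
-1657/l(69, -43) - 2995/594 = -1657/(-2*69 + 8*(-43)) - 2995/594 = -1657/(-138 - 344) - 2995*1/594 = -1657/(-482) - 2995/594 = -1657*(-1/482) - 2995/594 = 1657/482 - 2995/594 = -114833/71577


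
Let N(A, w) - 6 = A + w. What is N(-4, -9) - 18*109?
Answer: -1969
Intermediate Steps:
N(A, w) = 6 + A + w (N(A, w) = 6 + (A + w) = 6 + A + w)
N(-4, -9) - 18*109 = (6 - 4 - 9) - 18*109 = -7 - 1962 = -1969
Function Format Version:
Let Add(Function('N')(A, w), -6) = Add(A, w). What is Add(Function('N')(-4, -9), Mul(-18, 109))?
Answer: -1969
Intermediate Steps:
Function('N')(A, w) = Add(6, A, w) (Function('N')(A, w) = Add(6, Add(A, w)) = Add(6, A, w))
Add(Function('N')(-4, -9), Mul(-18, 109)) = Add(Add(6, -4, -9), Mul(-18, 109)) = Add(-7, -1962) = -1969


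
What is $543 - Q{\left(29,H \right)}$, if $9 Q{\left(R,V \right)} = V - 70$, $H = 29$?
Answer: $\frac{4928}{9} \approx 547.56$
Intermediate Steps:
$Q{\left(R,V \right)} = - \frac{70}{9} + \frac{V}{9}$ ($Q{\left(R,V \right)} = \frac{V - 70}{9} = \frac{-70 + V}{9} = - \frac{70}{9} + \frac{V}{9}$)
$543 - Q{\left(29,H \right)} = 543 - \left(- \frac{70}{9} + \frac{1}{9} \cdot 29\right) = 543 - \left(- \frac{70}{9} + \frac{29}{9}\right) = 543 - - \frac{41}{9} = 543 + \frac{41}{9} = \frac{4928}{9}$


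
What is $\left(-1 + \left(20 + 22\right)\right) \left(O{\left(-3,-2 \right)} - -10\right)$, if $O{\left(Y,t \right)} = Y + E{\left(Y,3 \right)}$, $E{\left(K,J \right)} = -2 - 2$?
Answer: $123$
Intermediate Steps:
$E{\left(K,J \right)} = -4$
$O{\left(Y,t \right)} = -4 + Y$ ($O{\left(Y,t \right)} = Y - 4 = -4 + Y$)
$\left(-1 + \left(20 + 22\right)\right) \left(O{\left(-3,-2 \right)} - -10\right) = \left(-1 + \left(20 + 22\right)\right) \left(\left(-4 - 3\right) - -10\right) = \left(-1 + 42\right) \left(-7 + 10\right) = 41 \cdot 3 = 123$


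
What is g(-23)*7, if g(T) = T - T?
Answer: 0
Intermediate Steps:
g(T) = 0
g(-23)*7 = 0*7 = 0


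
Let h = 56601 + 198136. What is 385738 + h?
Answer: 640475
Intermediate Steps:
h = 254737
385738 + h = 385738 + 254737 = 640475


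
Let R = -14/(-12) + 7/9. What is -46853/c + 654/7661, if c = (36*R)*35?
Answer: -357338533/18769450 ≈ -19.038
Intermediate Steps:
R = 35/18 (R = -14*(-1/12) + 7*(⅑) = 7/6 + 7/9 = 35/18 ≈ 1.9444)
c = 2450 (c = (36*(35/18))*35 = 70*35 = 2450)
-46853/c + 654/7661 = -46853/2450 + 654/7661 = -357338533/18769450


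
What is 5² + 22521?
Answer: 22546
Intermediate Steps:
5² + 22521 = 25 + 22521 = 22546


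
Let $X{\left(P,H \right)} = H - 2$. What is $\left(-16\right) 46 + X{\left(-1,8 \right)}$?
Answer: $-730$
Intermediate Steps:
$X{\left(P,H \right)} = -2 + H$
$\left(-16\right) 46 + X{\left(-1,8 \right)} = \left(-16\right) 46 + \left(-2 + 8\right) = -736 + 6 = -730$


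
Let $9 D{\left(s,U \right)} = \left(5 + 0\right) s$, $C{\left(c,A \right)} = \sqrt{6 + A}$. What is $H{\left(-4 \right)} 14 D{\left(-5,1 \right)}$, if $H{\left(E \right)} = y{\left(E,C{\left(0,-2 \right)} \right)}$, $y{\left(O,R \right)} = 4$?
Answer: $- \frac{1400}{9} \approx -155.56$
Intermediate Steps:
$D{\left(s,U \right)} = \frac{5 s}{9}$ ($D{\left(s,U \right)} = \frac{\left(5 + 0\right) s}{9} = \frac{5 s}{9}$)
$H{\left(E \right)} = 4$
$H{\left(-4 \right)} 14 D{\left(-5,1 \right)} = 4 \cdot 14 \cdot \frac{5}{9} \left(-5\right) = 56 \left(- \frac{25}{9}\right) = - \frac{1400}{9}$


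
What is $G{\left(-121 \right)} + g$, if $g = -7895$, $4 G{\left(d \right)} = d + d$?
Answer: $- \frac{15911}{2} \approx -7955.5$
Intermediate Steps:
$G{\left(d \right)} = \frac{d}{2}$ ($G{\left(d \right)} = \frac{d + d}{4} = \frac{2 d}{4} = \frac{d}{2}$)
$G{\left(-121 \right)} + g = \frac{1}{2} \left(-121\right) - 7895 = - \frac{121}{2} - 7895 = - \frac{15911}{2}$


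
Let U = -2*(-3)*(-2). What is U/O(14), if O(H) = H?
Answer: -6/7 ≈ -0.85714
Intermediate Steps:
U = -12 (U = 6*(-2) = -12)
U/O(14) = -12/14 = -12*1/14 = -6/7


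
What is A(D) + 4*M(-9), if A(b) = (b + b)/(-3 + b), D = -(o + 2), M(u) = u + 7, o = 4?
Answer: -20/3 ≈ -6.6667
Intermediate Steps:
M(u) = 7 + u
D = -6 (D = -(4 + 2) = -1*6 = -6)
A(b) = 2*b/(-3 + b) (A(b) = (2*b)/(-3 + b) = 2*b/(-3 + b))
A(D) + 4*M(-9) = 2*(-6)/(-3 - 6) + 4*(7 - 9) = 2*(-6)/(-9) + 4*(-2) = 2*(-6)*(-1/9) - 8 = 4/3 - 8 = -20/3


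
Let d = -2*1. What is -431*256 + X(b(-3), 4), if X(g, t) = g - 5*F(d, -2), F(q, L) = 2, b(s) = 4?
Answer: -110342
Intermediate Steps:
d = -2
X(g, t) = -10 + g (X(g, t) = g - 5*2 = g - 10 = -10 + g)
-431*256 + X(b(-3), 4) = -431*256 + (-10 + 4) = -110336 - 6 = -110342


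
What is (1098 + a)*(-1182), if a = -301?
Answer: -942054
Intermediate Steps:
(1098 + a)*(-1182) = (1098 - 301)*(-1182) = 797*(-1182) = -942054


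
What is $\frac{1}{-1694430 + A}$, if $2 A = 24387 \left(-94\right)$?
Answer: $- \frac{1}{2840619} \approx -3.5204 \cdot 10^{-7}$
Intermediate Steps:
$A = -1146189$ ($A = \frac{24387 \left(-94\right)}{2} = \frac{1}{2} \left(-2292378\right) = -1146189$)
$\frac{1}{-1694430 + A} = \frac{1}{-1694430 - 1146189} = \frac{1}{-2840619} = - \frac{1}{2840619}$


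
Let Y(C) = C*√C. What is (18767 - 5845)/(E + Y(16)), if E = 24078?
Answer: 6461/12071 ≈ 0.53525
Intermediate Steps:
Y(C) = C^(3/2)
(18767 - 5845)/(E + Y(16)) = (18767 - 5845)/(24078 + 16^(3/2)) = 12922/(24078 + 64) = 12922/24142 = 12922*(1/24142) = 6461/12071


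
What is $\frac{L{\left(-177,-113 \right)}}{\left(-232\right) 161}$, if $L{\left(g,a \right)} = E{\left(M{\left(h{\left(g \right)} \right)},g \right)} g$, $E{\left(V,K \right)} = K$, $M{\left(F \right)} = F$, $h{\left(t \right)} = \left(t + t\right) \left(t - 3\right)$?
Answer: $- \frac{31329}{37352} \approx -0.83875$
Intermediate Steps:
$h{\left(t \right)} = 2 t \left(-3 + t\right)$
$L{\left(g,a \right)} = g^{2}$ ($L{\left(g,a \right)} = g g = g^{2}$)
$\frac{L{\left(-177,-113 \right)}}{\left(-232\right) 161} = \frac{\left(-177\right)^{2}}{\left(-232\right) 161} = \frac{31329}{-37352} = 31329 \left(- \frac{1}{37352}\right) = - \frac{31329}{37352}$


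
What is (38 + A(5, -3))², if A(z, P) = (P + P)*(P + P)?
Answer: 5476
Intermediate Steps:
A(z, P) = 4*P² (A(z, P) = (2*P)*(2*P) = 4*P²)
(38 + A(5, -3))² = (38 + 4*(-3)²)² = (38 + 4*9)² = (38 + 36)² = 74² = 5476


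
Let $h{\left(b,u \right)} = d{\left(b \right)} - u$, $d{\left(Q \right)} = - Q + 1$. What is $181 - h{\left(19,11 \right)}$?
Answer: $210$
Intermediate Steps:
$d{\left(Q \right)} = 1 - Q$
$h{\left(b,u \right)} = 1 - b - u$ ($h{\left(b,u \right)} = \left(1 - b\right) - u = 1 - b - u$)
$181 - h{\left(19,11 \right)} = 181 - \left(1 - 19 - 11\right) = 181 - -29 = 181 + 29 = 210$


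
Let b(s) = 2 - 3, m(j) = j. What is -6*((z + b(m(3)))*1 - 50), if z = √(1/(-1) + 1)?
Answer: 306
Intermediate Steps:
z = 0 (z = √(-1 + 1) = √0 = 0)
b(s) = -1
-6*((z + b(m(3)))*1 - 50) = -6*((0 - 1)*1 - 50) = -6*(-1*1 - 50) = -6*(-1 - 50) = -6*(-51) = 306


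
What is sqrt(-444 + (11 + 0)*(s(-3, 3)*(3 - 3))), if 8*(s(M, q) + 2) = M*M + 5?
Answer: 2*I*sqrt(111) ≈ 21.071*I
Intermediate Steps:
s(M, q) = -11/8 + M**2/8 (s(M, q) = -2 + (M*M + 5)/8 = -2 + (M**2 + 5)/8 = -2 + (5 + M**2)/8 = -2 + (5/8 + M**2/8) = -11/8 + M**2/8)
sqrt(-444 + (11 + 0)*(s(-3, 3)*(3 - 3))) = sqrt(-444 + (11 + 0)*((-11/8 + (1/8)*(-3)**2)*(3 - 3))) = sqrt(-444 + 11*((-11/8 + (1/8)*9)*0)) = sqrt(-444 + 11*((-11/8 + 9/8)*0)) = sqrt(-444 + 11*(-1/4*0)) = sqrt(-444 + 11*0) = sqrt(-444 + 0) = sqrt(-444) = 2*I*sqrt(111)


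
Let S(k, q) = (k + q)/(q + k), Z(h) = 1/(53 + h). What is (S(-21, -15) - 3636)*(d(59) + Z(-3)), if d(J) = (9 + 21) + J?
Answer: -3235877/10 ≈ -3.2359e+5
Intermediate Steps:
d(J) = 30 + J
S(k, q) = 1 (S(k, q) = (k + q)/(k + q) = 1)
(S(-21, -15) - 3636)*(d(59) + Z(-3)) = (1 - 3636)*((30 + 59) + 1/(53 - 3)) = -3635*(89 + 1/50) = -3635*4451/50 = -3235877/10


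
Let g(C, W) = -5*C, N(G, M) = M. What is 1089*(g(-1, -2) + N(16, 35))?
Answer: 43560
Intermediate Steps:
1089*(g(-1, -2) + N(16, 35)) = 1089*(-5*(-1) + 35) = 1089*(5 + 35) = 1089*40 = 43560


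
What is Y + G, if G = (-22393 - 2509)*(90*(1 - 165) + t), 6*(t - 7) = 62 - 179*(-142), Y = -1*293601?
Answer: 784005335/3 ≈ 2.6134e+8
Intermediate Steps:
Y = -293601
t = 12761/3 (t = 7 + (62 - 179*(-142))/6 = 7 + (62 + 25418)/6 = 7 + (⅙)*25480 = 7 + 12740/3 = 12761/3 ≈ 4253.7)
G = 784886138/3 (G = (-22393 - 2509)*(90*(1 - 165) + 12761/3) = -24902*(90*(-164) + 12761/3) = -24902*(-14760 + 12761/3) = -24902*(-31519/3) = 784886138/3 ≈ 2.6163e+8)
Y + G = -293601 + 784886138/3 = 784005335/3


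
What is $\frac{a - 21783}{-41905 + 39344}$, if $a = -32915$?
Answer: $\frac{54698}{2561} \approx 21.358$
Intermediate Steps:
$\frac{a - 21783}{-41905 + 39344} = \frac{-32915 - 21783}{-41905 + 39344} = - \frac{54698}{-2561} = \left(-54698\right) \left(- \frac{1}{2561}\right) = \frac{54698}{2561}$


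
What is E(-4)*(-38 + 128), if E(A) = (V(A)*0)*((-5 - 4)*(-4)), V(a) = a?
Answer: 0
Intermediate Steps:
E(A) = 0 (E(A) = (A*0)*((-5 - 4)*(-4)) = 0*(-9*(-4)) = 0*36 = 0)
E(-4)*(-38 + 128) = 0*(-38 + 128) = 0*90 = 0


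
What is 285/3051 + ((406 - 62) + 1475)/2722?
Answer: 2108513/2768274 ≈ 0.76167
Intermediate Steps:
285/3051 + ((406 - 62) + 1475)/2722 = 285*(1/3051) + (344 + 1475)*(1/2722) = 95/1017 + 1819*(1/2722) = 95/1017 + 1819/2722 = 2108513/2768274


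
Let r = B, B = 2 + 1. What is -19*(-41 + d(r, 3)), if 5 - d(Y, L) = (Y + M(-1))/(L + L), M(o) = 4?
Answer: 4237/6 ≈ 706.17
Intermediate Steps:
B = 3
r = 3
d(Y, L) = 5 - (4 + Y)/(2*L) (d(Y, L) = 5 - (Y + 4)/(L + L) = 5 - (4 + Y)/(2*L))
-19*(-41 + d(r, 3)) = -19*(-41 + (½)*(-4 - 1*3 + 10*3)/3) = -19*(-41 + (½)*(⅓)*(-4 - 3 + 30)) = -19*(-41 + (½)*(⅓)*23) = -19*(-41 + 23/6) = -19*(-223/6) = 4237/6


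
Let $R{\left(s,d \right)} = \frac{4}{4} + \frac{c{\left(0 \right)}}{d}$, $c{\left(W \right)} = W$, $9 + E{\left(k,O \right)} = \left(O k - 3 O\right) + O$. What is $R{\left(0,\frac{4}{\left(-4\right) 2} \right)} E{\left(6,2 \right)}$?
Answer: $-1$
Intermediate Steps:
$E{\left(k,O \right)} = -9 - 2 O + O k$ ($E{\left(k,O \right)} = -9 + \left(\left(O k - 3 O\right) + O\right) = -9 + \left(\left(- 3 O + O k\right) + O\right) = -9 + \left(- 2 O + O k\right) = -9 - 2 O + O k$)
$R{\left(s,d \right)} = 1$ ($R{\left(s,d \right)} = \frac{4}{4} + \frac{0}{d} = 4 \cdot \frac{1}{4} + 0 = 1 + 0 = 1$)
$R{\left(0,\frac{4}{\left(-4\right) 2} \right)} E{\left(6,2 \right)} = 1 \left(-9 - 4 + 2 \cdot 6\right) = 1 \left(-9 - 4 + 12\right) = 1 \left(-1\right) = -1$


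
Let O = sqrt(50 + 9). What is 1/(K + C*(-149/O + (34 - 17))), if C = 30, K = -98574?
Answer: -160716/15759898799 + 745*sqrt(59)/94559392794 ≈ -1.0137e-5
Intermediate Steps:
O = sqrt(59) ≈ 7.6811
1/(K + C*(-149/O + (34 - 17))) = 1/(-98574 + 30*(-149*sqrt(59)/59 + (34 - 17))) = 1/(-98574 + 30*(-149*sqrt(59)/59 + 17)) = 1/(-98574 + 30*(17 - 149*sqrt(59)/59)) = 1/(-98574 + (510 - 4470*sqrt(59)/59)) = 1/(-98064 - 4470*sqrt(59)/59)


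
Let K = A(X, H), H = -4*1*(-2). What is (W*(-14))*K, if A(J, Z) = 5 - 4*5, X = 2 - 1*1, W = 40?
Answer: 8400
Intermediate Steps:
X = 1 (X = 2 - 1 = 1)
H = 8 (H = -4*(-2) = 8)
A(J, Z) = -15 (A(J, Z) = 5 - 20 = -15)
K = -15
(W*(-14))*K = (40*(-14))*(-15) = -560*(-15) = 8400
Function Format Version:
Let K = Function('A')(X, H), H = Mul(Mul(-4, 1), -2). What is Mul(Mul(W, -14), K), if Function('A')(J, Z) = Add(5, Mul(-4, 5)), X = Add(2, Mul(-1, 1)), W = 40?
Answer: 8400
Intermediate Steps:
X = 1 (X = Add(2, -1) = 1)
H = 8 (H = Mul(-4, -2) = 8)
Function('A')(J, Z) = -15 (Function('A')(J, Z) = Add(5, -20) = -15)
K = -15
Mul(Mul(W, -14), K) = Mul(Mul(40, -14), -15) = Mul(-560, -15) = 8400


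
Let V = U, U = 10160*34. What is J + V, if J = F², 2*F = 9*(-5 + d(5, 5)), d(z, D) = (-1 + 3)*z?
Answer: 1383785/4 ≈ 3.4595e+5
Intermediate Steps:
d(z, D) = 2*z
U = 345440
V = 345440
F = 45/2 (F = (9*(-5 + 2*5))/2 = (9*(-5 + 10))/2 = (9*5)/2 = (½)*45 = 45/2 ≈ 22.500)
J = 2025/4 (J = (45/2)² = 2025/4 ≈ 506.25)
J + V = 2025/4 + 345440 = 1383785/4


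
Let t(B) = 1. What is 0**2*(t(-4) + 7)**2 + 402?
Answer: 402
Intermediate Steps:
0**2*(t(-4) + 7)**2 + 402 = 0**2*(1 + 7)**2 + 402 = 0*8**2 + 402 = 0*64 + 402 = 0 + 402 = 402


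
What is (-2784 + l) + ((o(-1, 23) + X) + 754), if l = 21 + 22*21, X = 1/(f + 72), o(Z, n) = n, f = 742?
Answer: -1240535/814 ≈ -1524.0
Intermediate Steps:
X = 1/814 (X = 1/(742 + 72) = 1/814 ≈ 0.0012285)
l = 483 (l = 21 + 462 = 483)
(-2784 + l) + ((o(-1, 23) + X) + 754) = (-2784 + 483) + ((23 + 1/814) + 754) = -2301 + (18723/814 + 754) = -2301 + 632479/814 = -1240535/814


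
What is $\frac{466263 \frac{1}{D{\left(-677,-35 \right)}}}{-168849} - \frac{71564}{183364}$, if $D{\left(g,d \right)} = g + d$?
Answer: $- \frac{236610087625}{612336376712} \approx -0.38641$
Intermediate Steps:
$D{\left(g,d \right)} = d + g$
$\frac{466263 \frac{1}{D{\left(-677,-35 \right)}}}{-168849} - \frac{71564}{183364} = \frac{466263 \frac{1}{-35 - 677}}{-168849} - \frac{71564}{183364} = \frac{466263}{-712} \left(- \frac{1}{168849}\right) - \frac{17891}{45841} = 466263 \left(- \frac{1}{712}\right) \left(- \frac{1}{168849}\right) - \frac{17891}{45841} = \left(- \frac{466263}{712}\right) \left(- \frac{1}{168849}\right) - \frac{17891}{45841} = \frac{51807}{13357832} - \frac{17891}{45841} = - \frac{236610087625}{612336376712}$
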